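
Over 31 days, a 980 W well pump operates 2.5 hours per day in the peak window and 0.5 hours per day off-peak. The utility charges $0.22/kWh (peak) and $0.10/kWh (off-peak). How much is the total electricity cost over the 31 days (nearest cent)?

$18.23

Peak energy = 0.98 kW × 2.5 h × 31 = 75.95 kWh
Off-peak energy = 0.98 kW × 0.5 h × 31 = 15.19 kWh
Cost = 75.95 × $0.22 + 15.19 × $0.10 = $16.709 + $1.519 = $18.23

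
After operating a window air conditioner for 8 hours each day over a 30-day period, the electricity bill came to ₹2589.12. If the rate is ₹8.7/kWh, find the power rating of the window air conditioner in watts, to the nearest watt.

1240 W

Energy = ₹2589.12 ÷ ₹8.7/kWh = 297.6 kWh
Runtime = 8 h/day × 30 days = 240 h
Power = 297.6 kWh ÷ 240 h = 1.24 kW = 1240 W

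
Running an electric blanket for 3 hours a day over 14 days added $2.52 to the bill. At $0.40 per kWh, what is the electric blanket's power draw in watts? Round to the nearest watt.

150 W

Energy = $2.52 ÷ $0.40/kWh = 6.3 kWh
Runtime = 3 h/day × 14 days = 42 h
Power = 6.3 kWh ÷ 42 h = 0.15 kW = 150 W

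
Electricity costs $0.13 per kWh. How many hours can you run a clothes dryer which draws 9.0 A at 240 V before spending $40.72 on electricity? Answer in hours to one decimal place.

Power = 9.0 A × 240 V = 2160 W = 2.16 kW
Energy available = $40.72 ÷ $0.13/kWh = 313.2308 kWh
Hours = 313.2308 kWh ÷ 2.16 kW = 145.0 h

145.0 h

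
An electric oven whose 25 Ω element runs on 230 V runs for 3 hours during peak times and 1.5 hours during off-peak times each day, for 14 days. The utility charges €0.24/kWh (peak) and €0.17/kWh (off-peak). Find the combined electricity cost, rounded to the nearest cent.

Power = V²/R = 230²/25 = 2116 W = 2.116 kW
Peak energy = 2.116 kW × 3 h × 14 = 88.872 kWh
Off-peak energy = 2.116 kW × 1.5 h × 14 = 44.436 kWh
Cost = 88.872 × €0.24 + 44.436 × €0.17 = €21.32928 + €7.55412 = €28.88

€28.88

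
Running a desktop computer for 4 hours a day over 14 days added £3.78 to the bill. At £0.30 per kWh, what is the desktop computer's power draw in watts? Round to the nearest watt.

Energy = £3.78 ÷ £0.30/kWh = 12.6 kWh
Runtime = 4 h/day × 14 days = 56 h
Power = 12.6 kWh ÷ 56 h = 0.225 kW = 225 W

225 W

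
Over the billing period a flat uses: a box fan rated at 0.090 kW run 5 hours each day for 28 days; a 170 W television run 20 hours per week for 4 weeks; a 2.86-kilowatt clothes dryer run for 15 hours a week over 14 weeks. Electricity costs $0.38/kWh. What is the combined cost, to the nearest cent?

box fan: Runtime = 5 h/day × 28 days = 140 h
box fan: 0.09 kW × 140 h = 12.6 kWh
television: Runtime = 20 h/week × 4 weeks = 80 h
television: 0.17 kW × 80 h = 13.6 kWh
clothes dryer: Runtime = 15 h/week × 14 weeks = 210 h
clothes dryer: 2.86 kW × 210 h = 600.6 kWh
Total energy = 626.8 kWh
Cost = 626.8 × $0.38 = $238.18

$238.18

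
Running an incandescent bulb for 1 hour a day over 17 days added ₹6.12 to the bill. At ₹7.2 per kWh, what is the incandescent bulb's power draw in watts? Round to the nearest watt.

Energy = ₹6.12 ÷ ₹7.2/kWh = 0.85 kWh
Runtime = 1 h/day × 17 days = 17 h
Power = 0.85 kWh ÷ 17 h = 0.05 kW = 50 W

50 W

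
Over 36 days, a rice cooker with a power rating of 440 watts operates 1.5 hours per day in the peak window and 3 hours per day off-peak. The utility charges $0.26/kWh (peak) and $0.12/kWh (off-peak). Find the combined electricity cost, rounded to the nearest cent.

$11.88

Peak energy = 0.44 kW × 1.5 h × 36 = 23.76 kWh
Off-peak energy = 0.44 kW × 3 h × 36 = 47.52 kWh
Cost = 23.76 × $0.26 + 47.52 × $0.12 = $6.1776 + $5.7024 = $11.88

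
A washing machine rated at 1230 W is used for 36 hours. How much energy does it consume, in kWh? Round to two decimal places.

Energy = 1.23 kW × 36 h = 44.28 kWh

44.28 kWh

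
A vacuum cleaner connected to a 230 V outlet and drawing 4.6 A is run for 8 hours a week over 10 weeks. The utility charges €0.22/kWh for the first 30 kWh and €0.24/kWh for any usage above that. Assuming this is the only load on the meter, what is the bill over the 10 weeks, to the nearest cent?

€19.71

Power = 4.6 A × 230 V = 1058 W = 1.058 kW
Runtime = 8 h/week × 10 weeks = 80 h
Energy = 1.058 kW × 80 h = 84.64 kWh
Tier 1 (0–30 kWh): 30 × €0.22 = €6.6
Above 30 kWh: 54.64 × €0.24 = €13.1136
Bill = €19.71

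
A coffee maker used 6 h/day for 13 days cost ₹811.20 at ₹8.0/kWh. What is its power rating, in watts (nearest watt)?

Energy = ₹811.20 ÷ ₹8.0/kWh = 101.4 kWh
Runtime = 6 h/day × 13 days = 78 h
Power = 101.4 kWh ÷ 78 h = 1.3 kW = 1300 W

1300 W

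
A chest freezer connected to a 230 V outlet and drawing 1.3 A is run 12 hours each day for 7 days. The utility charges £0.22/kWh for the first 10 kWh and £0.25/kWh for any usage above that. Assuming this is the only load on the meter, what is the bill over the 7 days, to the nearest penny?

Power = 1.3 A × 230 V = 299 W = 0.299 kW
Runtime = 12 h/day × 7 days = 84 h
Energy = 0.299 kW × 84 h = 25.116 kWh
Tier 1 (0–10 kWh): 10 × £0.22 = £2.2
Above 10 kWh: 15.116 × £0.25 = £3.779
Bill = £5.98

£5.98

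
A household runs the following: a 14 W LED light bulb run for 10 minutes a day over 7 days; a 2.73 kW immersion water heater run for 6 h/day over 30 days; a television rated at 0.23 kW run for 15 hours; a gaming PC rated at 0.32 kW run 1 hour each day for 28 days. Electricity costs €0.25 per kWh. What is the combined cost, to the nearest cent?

LED light bulb: Runtime = 10 min × 7 = 70 min = 1.166666… h
LED light bulb: 0.014 kW × 1.166666… h = 0.016333… kWh
immersion water heater: Runtime = 6 h/day × 30 days = 180 h
immersion water heater: 2.73 kW × 180 h = 491.4 kWh
television: 0.23 kW × 15 h = 3.45 kWh
gaming PC: Runtime = 1 h/day × 28 days = 28 h
gaming PC: 0.32 kW × 28 h = 8.96 kWh
Total energy = 503.826333… kWh
Cost = 503.826333… × €0.25 = €125.96

€125.96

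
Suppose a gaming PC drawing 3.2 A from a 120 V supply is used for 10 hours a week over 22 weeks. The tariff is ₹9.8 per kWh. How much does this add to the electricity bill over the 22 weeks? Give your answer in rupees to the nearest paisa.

Power = 3.2 A × 120 V = 384 W = 0.384 kW
Runtime = 10 h/week × 22 weeks = 220 h
Energy = 0.384 kW × 220 h = 84.48 kWh
Cost = 84.48 kWh × ₹9.8/kWh = ₹827.90

₹827.90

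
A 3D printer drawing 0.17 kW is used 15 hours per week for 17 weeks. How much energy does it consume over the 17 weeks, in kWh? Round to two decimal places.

Runtime = 15 h/week × 17 weeks = 255 h
Energy = 0.17 kW × 255 h = 43.35 kWh

43.35 kWh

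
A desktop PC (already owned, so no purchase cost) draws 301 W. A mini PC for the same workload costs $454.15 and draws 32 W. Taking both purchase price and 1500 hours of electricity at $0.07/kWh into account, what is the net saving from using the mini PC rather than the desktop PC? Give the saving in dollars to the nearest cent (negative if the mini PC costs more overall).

-$425.91

desktop PC: $0.00 + (301/1000) kW × 1500 h × $0.07 = $0.00 + $31.605 = $31.605
mini PC: $454.15 + (32/1000) kW × 1500 h × $0.07 = $454.15 + $3.36 = $457.51
Saving = $31.605 − $457.51 = −$425.905 → -$425.91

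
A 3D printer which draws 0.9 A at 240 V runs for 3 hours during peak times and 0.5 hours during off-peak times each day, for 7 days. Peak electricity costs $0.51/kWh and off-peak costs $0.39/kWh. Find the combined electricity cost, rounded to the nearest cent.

Power = 0.9 A × 240 V = 216 W = 0.216 kW
Peak energy = 0.216 kW × 3 h × 7 = 4.536 kWh
Off-peak energy = 0.216 kW × 0.5 h × 7 = 0.756 kWh
Cost = 4.536 × $0.51 + 0.756 × $0.39 = $2.31336 + $0.29484 = $2.61

$2.61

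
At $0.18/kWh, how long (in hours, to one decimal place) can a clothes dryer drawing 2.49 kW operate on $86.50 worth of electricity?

193.0 h

Energy available = $86.50 ÷ $0.18/kWh = 480.5556 kWh
Hours = 480.5556 kWh ÷ 2.49 kW = 193.0 h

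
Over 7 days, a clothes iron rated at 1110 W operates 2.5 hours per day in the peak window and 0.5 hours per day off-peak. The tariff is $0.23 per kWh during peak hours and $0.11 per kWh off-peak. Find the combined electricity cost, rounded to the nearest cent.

Peak energy = 1.11 kW × 2.5 h × 7 = 19.425 kWh
Off-peak energy = 1.11 kW × 0.5 h × 7 = 3.885 kWh
Cost = 19.425 × $0.23 + 3.885 × $0.11 = $4.46775 + $0.42735 = $4.90

$4.90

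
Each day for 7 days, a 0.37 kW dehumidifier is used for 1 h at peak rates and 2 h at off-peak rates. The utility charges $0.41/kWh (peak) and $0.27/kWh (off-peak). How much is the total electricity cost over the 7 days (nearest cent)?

Peak energy = 0.37 kW × 1 h × 7 = 2.59 kWh
Off-peak energy = 0.37 kW × 2 h × 7 = 5.18 kWh
Cost = 2.59 × $0.41 + 5.18 × $0.27 = $1.0619 + $1.3986 = $2.46

$2.46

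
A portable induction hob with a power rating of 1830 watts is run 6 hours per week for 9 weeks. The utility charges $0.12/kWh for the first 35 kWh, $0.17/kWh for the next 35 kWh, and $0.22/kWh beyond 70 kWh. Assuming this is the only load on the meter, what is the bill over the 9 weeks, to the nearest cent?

Runtime = 6 h/week × 9 weeks = 54 h
Energy = 1.83 kW × 54 h = 98.82 kWh
Tier 1 (0–35 kWh): 35 × $0.12 = $4.2
Tier 2 (35–70 kWh): 35 × $0.17 = $5.95
Above 70 kWh: 28.82 × $0.22 = $6.3404
Bill = $16.49

$16.49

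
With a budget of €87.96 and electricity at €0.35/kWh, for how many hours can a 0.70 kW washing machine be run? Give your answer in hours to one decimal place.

359.0 h

Energy available = €87.96 ÷ €0.35/kWh = 251.3143 kWh
Hours = 251.3143 kWh ÷ 0.7 kW = 359.0 h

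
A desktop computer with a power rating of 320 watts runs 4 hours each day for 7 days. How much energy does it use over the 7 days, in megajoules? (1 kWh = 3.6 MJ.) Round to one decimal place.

Runtime = 4 h/day × 7 days = 28 h
Energy = 0.32 kW × 28 h = 8.96 kWh
= 8.96 × 3.6 MJ = 32.3 MJ

32.3 MJ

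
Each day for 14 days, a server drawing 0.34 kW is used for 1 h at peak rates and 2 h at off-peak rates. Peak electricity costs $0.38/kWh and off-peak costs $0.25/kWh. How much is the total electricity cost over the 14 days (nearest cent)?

$4.19

Peak energy = 0.34 kW × 1 h × 14 = 4.76 kWh
Off-peak energy = 0.34 kW × 2 h × 14 = 9.52 kWh
Cost = 4.76 × $0.38 + 9.52 × $0.25 = $1.8088 + $2.38 = $4.19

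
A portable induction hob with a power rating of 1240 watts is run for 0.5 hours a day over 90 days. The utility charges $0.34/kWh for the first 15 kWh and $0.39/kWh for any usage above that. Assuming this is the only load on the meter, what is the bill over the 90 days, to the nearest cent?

$21.01

Runtime = 0.5 h/day × 90 days = 45 h
Energy = 1.24 kW × 45 h = 55.8 kWh
Tier 1 (0–15 kWh): 15 × $0.34 = $5.1
Above 15 kWh: 40.8 × $0.39 = $15.912
Bill = $21.01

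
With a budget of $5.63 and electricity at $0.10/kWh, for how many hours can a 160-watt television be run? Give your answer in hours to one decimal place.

351.9 h

Energy available = $5.63 ÷ $0.10/kWh = 56.3 kWh
Hours = 56.3 kWh ÷ 0.16 kW = 351.9 h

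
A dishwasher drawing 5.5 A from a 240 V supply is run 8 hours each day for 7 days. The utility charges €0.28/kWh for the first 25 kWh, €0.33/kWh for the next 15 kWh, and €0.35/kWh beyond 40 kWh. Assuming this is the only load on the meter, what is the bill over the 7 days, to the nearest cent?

€23.82

Power = 5.5 A × 240 V = 1320 W = 1.32 kW
Runtime = 8 h/day × 7 days = 56 h
Energy = 1.32 kW × 56 h = 73.92 kWh
Tier 1 (0–25 kWh): 25 × €0.28 = €7
Tier 2 (25–40 kWh): 15 × €0.33 = €4.95
Above 40 kWh: 33.92 × €0.35 = €11.872
Bill = €23.82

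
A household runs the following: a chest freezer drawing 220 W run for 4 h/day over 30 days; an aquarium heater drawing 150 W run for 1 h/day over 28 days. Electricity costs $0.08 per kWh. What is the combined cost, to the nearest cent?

chest freezer: Runtime = 4 h/day × 30 days = 120 h
chest freezer: 0.22 kW × 120 h = 26.4 kWh
aquarium heater: Runtime = 1 h/day × 28 days = 28 h
aquarium heater: 0.15 kW × 28 h = 4.2 kWh
Total energy = 30.6 kWh
Cost = 30.6 × $0.08 = $2.45

$2.45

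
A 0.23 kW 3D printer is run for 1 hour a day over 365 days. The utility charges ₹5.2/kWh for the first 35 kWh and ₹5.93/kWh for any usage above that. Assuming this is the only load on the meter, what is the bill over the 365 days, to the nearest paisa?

Runtime = 1 h/day × 365 days = 365 h
Energy = 0.23 kW × 365 h = 83.95 kWh
Tier 1 (0–35 kWh): 35 × ₹5.2 = ₹182
Above 35 kWh: 48.95 × ₹5.93 = ₹290.2735
Bill = ₹472.27

₹472.27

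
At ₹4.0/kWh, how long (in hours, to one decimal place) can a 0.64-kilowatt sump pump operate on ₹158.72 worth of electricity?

Energy available = ₹158.72 ÷ ₹4.0/kWh = 39.68 kWh
Hours = 39.68 kWh ÷ 0.64 kW = 62.0 h

62.0 h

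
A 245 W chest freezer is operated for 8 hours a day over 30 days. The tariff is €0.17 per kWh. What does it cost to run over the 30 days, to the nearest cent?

Runtime = 8 h/day × 30 days = 240 h
Energy = 0.245 kW × 240 h = 58.8 kWh
Cost = 58.8 kWh × €0.17/kWh = €10.00

€10.00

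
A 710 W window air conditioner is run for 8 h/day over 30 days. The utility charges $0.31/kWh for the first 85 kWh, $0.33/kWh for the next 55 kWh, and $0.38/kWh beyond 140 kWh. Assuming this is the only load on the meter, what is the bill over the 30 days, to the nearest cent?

Runtime = 8 h/day × 30 days = 240 h
Energy = 0.71 kW × 240 h = 170.4 kWh
Tier 1 (0–85 kWh): 85 × $0.31 = $26.35
Tier 2 (85–140 kWh): 55 × $0.33 = $18.15
Above 140 kWh: 30.4 × $0.38 = $11.552
Bill = $56.05

$56.05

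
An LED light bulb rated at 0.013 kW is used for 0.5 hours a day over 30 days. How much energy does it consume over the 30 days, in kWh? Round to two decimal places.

Runtime = 0.5 h/day × 30 days = 15 h
Energy = 0.013 kW × 15 h = 0.195 kWh ≈ 0.20 kWh

0.20 kWh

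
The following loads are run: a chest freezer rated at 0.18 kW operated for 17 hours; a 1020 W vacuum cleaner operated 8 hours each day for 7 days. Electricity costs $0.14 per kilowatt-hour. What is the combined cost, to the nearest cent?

chest freezer: 0.18 kW × 17 h = 3.06 kWh
vacuum cleaner: Runtime = 8 h/day × 7 days = 56 h
vacuum cleaner: 1.02 kW × 56 h = 57.12 kWh
Total energy = 60.18 kWh
Cost = 60.18 × $0.14 = $8.43

$8.43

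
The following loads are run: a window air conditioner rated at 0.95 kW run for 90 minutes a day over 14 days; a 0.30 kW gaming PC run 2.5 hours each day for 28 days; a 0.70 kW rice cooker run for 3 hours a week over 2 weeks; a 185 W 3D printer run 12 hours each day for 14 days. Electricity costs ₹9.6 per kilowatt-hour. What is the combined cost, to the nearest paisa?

₹731.81

window air conditioner: Runtime = 90 min × 14 = 1260 min = 21 h
window air conditioner: 0.95 kW × 21 h = 19.95 kWh
gaming PC: Runtime = 2.5 h/day × 28 days = 70 h
gaming PC: 0.3 kW × 70 h = 21 kWh
rice cooker: Runtime = 3 h/week × 2 weeks = 6 h
rice cooker: 0.7 kW × 6 h = 4.2 kWh
3D printer: Runtime = 12 h/day × 14 days = 168 h
3D printer: 0.185 kW × 168 h = 31.08 kWh
Total energy = 76.23 kWh
Cost = 76.23 × ₹9.6 = ₹731.81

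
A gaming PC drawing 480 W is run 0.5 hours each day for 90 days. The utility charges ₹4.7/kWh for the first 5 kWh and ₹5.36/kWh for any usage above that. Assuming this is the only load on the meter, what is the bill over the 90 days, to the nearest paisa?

Runtime = 0.5 h/day × 90 days = 45 h
Energy = 0.48 kW × 45 h = 21.6 kWh
Tier 1 (0–5 kWh): 5 × ₹4.7 = ₹23.5
Above 5 kWh: 16.6 × ₹5.36 = ₹88.976
Bill = ₹112.48

₹112.48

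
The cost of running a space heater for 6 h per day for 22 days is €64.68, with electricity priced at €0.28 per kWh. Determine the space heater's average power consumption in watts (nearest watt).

1750 W

Energy = €64.68 ÷ €0.28/kWh = 231 kWh
Runtime = 6 h/day × 22 days = 132 h
Power = 231 kWh ÷ 132 h = 1.75 kW = 1750 W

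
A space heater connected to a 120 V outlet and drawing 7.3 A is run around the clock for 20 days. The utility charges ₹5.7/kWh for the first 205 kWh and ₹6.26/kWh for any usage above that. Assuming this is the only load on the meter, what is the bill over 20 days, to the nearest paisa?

Power = 7.3 A × 120 V = 876 W = 0.876 kW
Runtime = 24 h × 20 = 480 h
Energy = 0.876 kW × 480 h = 420.48 kWh
Tier 1 (0–205 kWh): 205 × ₹5.7 = ₹1168.5
Above 205 kWh: 215.48 × ₹6.26 = ₹1348.9048
Bill = ₹2517.40

₹2517.40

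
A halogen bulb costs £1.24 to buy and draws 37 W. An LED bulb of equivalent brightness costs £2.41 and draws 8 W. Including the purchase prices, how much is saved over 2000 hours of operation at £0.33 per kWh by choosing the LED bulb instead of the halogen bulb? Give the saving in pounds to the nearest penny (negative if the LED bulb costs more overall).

halogen bulb: £1.24 + (37/1000) kW × 2000 h × £0.33 = £1.24 + £24.42 = £25.66
LED bulb: £2.41 + (8/1000) kW × 2000 h × £0.33 = £2.41 + £5.28 = £7.69
Saving = £25.66 − £7.69 = £17.97

£17.97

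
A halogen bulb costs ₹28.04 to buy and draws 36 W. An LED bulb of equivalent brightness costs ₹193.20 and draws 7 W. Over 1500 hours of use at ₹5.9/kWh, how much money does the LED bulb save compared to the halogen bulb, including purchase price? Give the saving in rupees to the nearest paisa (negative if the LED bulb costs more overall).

halogen bulb: ₹28.04 + (36/1000) kW × 1500 h × ₹5.9 = ₹28.04 + ₹318.6 = ₹346.64
LED bulb: ₹193.20 + (7/1000) kW × 1500 h × ₹5.9 = ₹193.20 + ₹61.95 = ₹255.15
Saving = ₹346.64 − ₹255.15 = ₹91.49

₹91.49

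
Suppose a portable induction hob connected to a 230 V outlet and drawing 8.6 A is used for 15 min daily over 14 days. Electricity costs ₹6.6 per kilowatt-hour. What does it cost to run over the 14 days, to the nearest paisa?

₹45.69

Power = 8.6 A × 230 V = 1978 W = 1.978 kW
Runtime = 15 min × 14 = 210 min = 3.5 h
Energy = 1.978 kW × 3.5 h = 6.923 kWh
Cost = 6.923 kWh × ₹6.6/kWh = ₹45.69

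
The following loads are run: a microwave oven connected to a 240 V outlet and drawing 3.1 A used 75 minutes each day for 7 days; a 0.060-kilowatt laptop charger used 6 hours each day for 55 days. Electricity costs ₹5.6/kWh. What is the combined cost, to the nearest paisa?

₹147.34

microwave oven: Power = 3.1 A × 240 V = 744 W = 0.744 kW
microwave oven: Runtime = 75 min × 7 = 525 min = 8.75 h
microwave oven: 0.744 kW × 8.75 h = 6.51 kWh
laptop charger: Runtime = 6 h/day × 55 days = 330 h
laptop charger: 0.06 kW × 330 h = 19.8 kWh
Total energy = 26.31 kWh
Cost = 26.31 × ₹5.6 = ₹147.34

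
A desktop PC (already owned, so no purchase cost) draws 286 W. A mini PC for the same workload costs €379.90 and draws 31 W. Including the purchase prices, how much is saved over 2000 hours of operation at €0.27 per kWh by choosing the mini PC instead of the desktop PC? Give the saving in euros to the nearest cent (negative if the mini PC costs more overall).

-€242.20

desktop PC: €0.00 + (286/1000) kW × 2000 h × €0.27 = €0.00 + €154.44 = €154.44
mini PC: €379.90 + (31/1000) kW × 2000 h × €0.27 = €379.90 + €16.74 = €396.64
Saving = €154.44 − €396.64 = −€242.2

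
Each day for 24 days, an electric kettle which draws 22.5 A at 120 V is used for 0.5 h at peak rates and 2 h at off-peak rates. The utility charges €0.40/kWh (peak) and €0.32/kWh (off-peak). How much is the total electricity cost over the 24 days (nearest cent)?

Power = 22.5 A × 120 V = 2700 W = 2.7 kW
Peak energy = 2.7 kW × 0.5 h × 24 = 32.4 kWh
Off-peak energy = 2.7 kW × 2 h × 24 = 129.6 kWh
Cost = 32.4 × €0.40 + 129.6 × €0.32 = €12.96 + €41.472 = €54.43

€54.43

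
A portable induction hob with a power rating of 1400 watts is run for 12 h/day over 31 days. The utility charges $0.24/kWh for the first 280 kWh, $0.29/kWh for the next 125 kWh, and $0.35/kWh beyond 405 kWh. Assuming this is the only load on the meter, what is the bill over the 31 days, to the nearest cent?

Runtime = 12 h/day × 31 days = 372 h
Energy = 1.4 kW × 372 h = 520.8 kWh
Tier 1 (0–280 kWh): 280 × $0.24 = $67.2
Tier 2 (280–405 kWh): 125 × $0.29 = $36.25
Above 405 kWh: 115.8 × $0.35 = $40.53
Bill = $143.98

$143.98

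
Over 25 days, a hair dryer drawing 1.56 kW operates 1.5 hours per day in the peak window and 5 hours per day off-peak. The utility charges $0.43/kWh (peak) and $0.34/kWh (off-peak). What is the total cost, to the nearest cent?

Peak energy = 1.56 kW × 1.5 h × 25 = 58.5 kWh
Off-peak energy = 1.56 kW × 5 h × 25 = 195 kWh
Cost = 58.5 × $0.43 + 195 × $0.34 = $25.155 + $66.3 = $91.46

$91.46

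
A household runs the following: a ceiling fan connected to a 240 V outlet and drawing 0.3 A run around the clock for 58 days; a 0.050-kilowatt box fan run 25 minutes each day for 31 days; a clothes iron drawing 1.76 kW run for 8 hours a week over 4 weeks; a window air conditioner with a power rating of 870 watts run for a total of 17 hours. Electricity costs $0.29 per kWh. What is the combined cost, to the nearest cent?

$49.87

ceiling fan: Power = 0.3 A × 240 V = 72 W = 0.072 kW
ceiling fan: Runtime = 24 h × 58 = 1392 h
ceiling fan: 0.072 kW × 1392 h = 100.224 kWh
box fan: Runtime = 25 min × 31 = 775 min = 12.916666… h
box fan: 0.05 kW × 12.916666… h = 0.645833… kWh
clothes iron: Runtime = 8 h/week × 4 weeks = 32 h
clothes iron: 1.76 kW × 32 h = 56.32 kWh
window air conditioner: 0.87 kW × 17 h = 14.79 kWh
Total energy = 171.979833… kWh
Cost = 171.979833… × $0.29 = $49.87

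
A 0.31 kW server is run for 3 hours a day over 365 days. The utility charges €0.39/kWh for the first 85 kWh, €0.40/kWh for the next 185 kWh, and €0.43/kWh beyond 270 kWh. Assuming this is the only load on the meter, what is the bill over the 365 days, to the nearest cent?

Runtime = 3 h/day × 365 days = 1095 h
Energy = 0.31 kW × 1095 h = 339.45 kWh
Tier 1 (0–85 kWh): 85 × €0.39 = €33.15
Tier 2 (85–270 kWh): 185 × €0.40 = €74
Above 270 kWh: 69.45 × €0.43 = €29.8635
Bill = €137.01

€137.01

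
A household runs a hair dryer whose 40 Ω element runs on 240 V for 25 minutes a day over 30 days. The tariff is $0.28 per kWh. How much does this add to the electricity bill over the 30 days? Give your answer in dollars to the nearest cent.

Power = V²/R = 240²/40 = 1440 W = 1.44 kW
Runtime = 25 min × 30 = 750 min = 12.5 h
Energy = 1.44 kW × 12.5 h = 18 kWh
Cost = 18 kWh × $0.28/kWh = $5.04

$5.04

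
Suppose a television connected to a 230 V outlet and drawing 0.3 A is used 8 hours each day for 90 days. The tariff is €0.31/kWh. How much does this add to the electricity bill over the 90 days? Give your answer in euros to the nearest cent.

Power = 0.3 A × 230 V = 69 W = 0.069 kW
Runtime = 8 h/day × 90 days = 720 h
Energy = 0.069 kW × 720 h = 49.68 kWh
Cost = 49.68 kWh × €0.31/kWh = €15.40

€15.40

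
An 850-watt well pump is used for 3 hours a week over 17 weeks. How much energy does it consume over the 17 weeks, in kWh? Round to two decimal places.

Runtime = 3 h/week × 17 weeks = 51 h
Energy = 0.85 kW × 51 h = 43.35 kWh

43.35 kWh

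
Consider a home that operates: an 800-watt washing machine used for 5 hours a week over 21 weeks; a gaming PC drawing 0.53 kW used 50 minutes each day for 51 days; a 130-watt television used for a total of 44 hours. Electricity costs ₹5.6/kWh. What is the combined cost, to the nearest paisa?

₹628.57

washing machine: Runtime = 5 h/week × 21 weeks = 105 h
washing machine: 0.8 kW × 105 h = 84 kWh
gaming PC: Runtime = 50 min × 51 = 2550 min = 42.5 h
gaming PC: 0.53 kW × 42.5 h = 22.525 kWh
television: 0.13 kW × 44 h = 5.72 kWh
Total energy = 112.245 kWh
Cost = 112.245 × ₹5.6 = ₹628.57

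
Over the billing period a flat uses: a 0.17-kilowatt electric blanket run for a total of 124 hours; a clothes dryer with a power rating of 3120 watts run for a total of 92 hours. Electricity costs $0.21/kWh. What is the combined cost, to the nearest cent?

$64.71

electric blanket: 0.17 kW × 124 h = 21.08 kWh
clothes dryer: 3.12 kW × 92 h = 287.04 kWh
Total energy = 308.12 kWh
Cost = 308.12 × $0.21 = $64.71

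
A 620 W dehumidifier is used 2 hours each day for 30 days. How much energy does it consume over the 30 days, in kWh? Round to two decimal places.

37.20 kWh

Runtime = 2 h/day × 30 days = 60 h
Energy = 0.62 kW × 60 h = 37.2 kWh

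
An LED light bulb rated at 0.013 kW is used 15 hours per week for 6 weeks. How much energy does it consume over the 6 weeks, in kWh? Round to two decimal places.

1.17 kWh

Runtime = 15 h/week × 6 weeks = 90 h
Energy = 0.013 kW × 90 h = 1.17 kWh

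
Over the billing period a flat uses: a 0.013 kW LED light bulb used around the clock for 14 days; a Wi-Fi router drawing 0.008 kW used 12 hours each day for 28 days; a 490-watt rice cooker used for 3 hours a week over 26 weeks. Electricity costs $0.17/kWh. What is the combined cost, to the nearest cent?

$7.70

LED light bulb: Runtime = 24 h × 14 = 336 h
LED light bulb: 0.013 kW × 336 h = 4.368 kWh
Wi-Fi router: Runtime = 12 h/day × 28 days = 336 h
Wi-Fi router: 0.008 kW × 336 h = 2.688 kWh
rice cooker: Runtime = 3 h/week × 26 weeks = 78 h
rice cooker: 0.49 kW × 78 h = 38.22 kWh
Total energy = 45.276 kWh
Cost = 45.276 × $0.17 = $7.70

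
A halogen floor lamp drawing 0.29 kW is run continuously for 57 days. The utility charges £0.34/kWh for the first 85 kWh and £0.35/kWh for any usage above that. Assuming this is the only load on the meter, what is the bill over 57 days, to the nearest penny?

Runtime = 24 h × 57 = 1368 h
Energy = 0.29 kW × 1368 h = 396.72 kWh
Tier 1 (0–85 kWh): 85 × £0.34 = £28.9
Above 85 kWh: 311.72 × £0.35 = £109.102
Bill = £138.00

£138.00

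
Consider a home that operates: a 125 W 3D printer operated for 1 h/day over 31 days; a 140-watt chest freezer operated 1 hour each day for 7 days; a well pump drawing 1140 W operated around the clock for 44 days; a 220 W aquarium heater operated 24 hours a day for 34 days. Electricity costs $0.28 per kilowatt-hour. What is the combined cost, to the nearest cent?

$388.70

3D printer: Runtime = 1 h/day × 31 days = 31 h
3D printer: 0.125 kW × 31 h = 3.875 kWh
chest freezer: Runtime = 1 h/day × 7 days = 7 h
chest freezer: 0.14 kW × 7 h = 0.98 kWh
well pump: Runtime = 24 h × 44 = 1056 h
well pump: 1.14 kW × 1056 h = 1203.84 kWh
aquarium heater: Runtime = 24 h × 34 = 816 h
aquarium heater: 0.22 kW × 816 h = 179.52 kWh
Total energy = 1388.215 kWh
Cost = 1388.215 × $0.28 = $388.70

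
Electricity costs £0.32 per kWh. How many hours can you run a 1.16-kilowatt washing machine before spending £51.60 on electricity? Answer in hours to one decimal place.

Energy available = £51.60 ÷ £0.32/kWh = 161.25 kWh
Hours = 161.25 kWh ÷ 1.16 kW = 139.0 h

139.0 h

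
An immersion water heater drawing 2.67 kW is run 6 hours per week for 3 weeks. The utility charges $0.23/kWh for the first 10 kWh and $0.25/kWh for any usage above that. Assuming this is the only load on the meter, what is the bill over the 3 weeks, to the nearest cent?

$11.82

Runtime = 6 h/week × 3 weeks = 18 h
Energy = 2.67 kW × 18 h = 48.06 kWh
Tier 1 (0–10 kWh): 10 × $0.23 = $2.3
Above 10 kWh: 38.06 × $0.25 = $9.515
Bill = $11.82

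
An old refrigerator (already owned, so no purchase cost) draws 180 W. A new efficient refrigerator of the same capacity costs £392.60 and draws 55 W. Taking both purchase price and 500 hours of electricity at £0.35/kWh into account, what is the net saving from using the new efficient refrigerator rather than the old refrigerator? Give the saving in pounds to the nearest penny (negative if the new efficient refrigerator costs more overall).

old refrigerator: £0.00 + (180/1000) kW × 500 h × £0.35 = £0.00 + £31.5 = £31.5
new efficient refrigerator: £392.60 + (55/1000) kW × 500 h × £0.35 = £392.60 + £9.625 = £402.225
Saving = £31.5 − £402.225 = −£370.725 → -£370.73

-£370.73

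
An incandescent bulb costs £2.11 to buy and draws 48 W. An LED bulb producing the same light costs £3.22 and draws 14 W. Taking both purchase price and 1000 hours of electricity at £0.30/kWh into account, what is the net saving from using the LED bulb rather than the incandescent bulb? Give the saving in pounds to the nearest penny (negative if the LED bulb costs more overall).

£9.09

incandescent bulb: £2.11 + (48/1000) kW × 1000 h × £0.30 = £2.11 + £14.4 = £16.51
LED bulb: £3.22 + (14/1000) kW × 1000 h × £0.30 = £3.22 + £4.2 = £7.42
Saving = £16.51 − £7.42 = £9.09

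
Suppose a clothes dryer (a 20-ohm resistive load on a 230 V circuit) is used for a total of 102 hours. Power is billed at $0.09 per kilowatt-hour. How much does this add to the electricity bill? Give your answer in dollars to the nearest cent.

Power = V²/R = 230²/20 = 2645 W = 2.645 kW
Energy = 2.645 kW × 102 h = 269.79 kWh
Cost = 269.79 kWh × $0.09/kWh = $24.28

$24.28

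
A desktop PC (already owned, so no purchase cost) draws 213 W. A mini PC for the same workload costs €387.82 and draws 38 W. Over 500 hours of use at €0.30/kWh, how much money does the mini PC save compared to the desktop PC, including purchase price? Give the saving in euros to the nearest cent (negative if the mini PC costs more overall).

desktop PC: €0.00 + (213/1000) kW × 500 h × €0.30 = €0.00 + €31.95 = €31.95
mini PC: €387.82 + (38/1000) kW × 500 h × €0.30 = €387.82 + €5.7 = €393.52
Saving = €31.95 − €393.52 = −€361.57

-€361.57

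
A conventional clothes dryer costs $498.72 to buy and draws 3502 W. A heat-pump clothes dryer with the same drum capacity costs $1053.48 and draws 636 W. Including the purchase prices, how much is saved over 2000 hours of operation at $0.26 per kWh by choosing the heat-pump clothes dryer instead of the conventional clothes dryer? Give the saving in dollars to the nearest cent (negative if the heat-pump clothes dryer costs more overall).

$935.56

conventional clothes dryer: $498.72 + (3502/1000) kW × 2000 h × $0.26 = $498.72 + $1821.04 = $2319.76
heat-pump clothes dryer: $1053.48 + (636/1000) kW × 2000 h × $0.26 = $1053.48 + $330.72 = $1384.2
Saving = $2319.76 − $1384.2 = $935.56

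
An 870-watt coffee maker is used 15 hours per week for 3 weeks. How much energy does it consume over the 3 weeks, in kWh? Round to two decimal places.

39.15 kWh

Runtime = 15 h/week × 3 weeks = 45 h
Energy = 0.87 kW × 45 h = 39.15 kWh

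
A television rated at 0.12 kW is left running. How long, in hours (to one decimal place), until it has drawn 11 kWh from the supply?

Hours = 11 kWh ÷ 0.12 kW = 91.7 h

91.7 h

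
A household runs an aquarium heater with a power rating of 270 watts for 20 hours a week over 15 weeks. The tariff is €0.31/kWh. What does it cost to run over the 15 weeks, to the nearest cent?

Runtime = 20 h/week × 15 weeks = 300 h
Energy = 0.27 kW × 300 h = 81 kWh
Cost = 81 kWh × €0.31/kWh = €25.11

€25.11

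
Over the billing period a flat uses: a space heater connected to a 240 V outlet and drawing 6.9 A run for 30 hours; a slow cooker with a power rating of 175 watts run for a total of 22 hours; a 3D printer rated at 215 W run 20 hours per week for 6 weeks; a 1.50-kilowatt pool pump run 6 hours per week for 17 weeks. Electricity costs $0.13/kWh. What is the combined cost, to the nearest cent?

space heater: Power = 6.9 A × 240 V = 1656 W = 1.656 kW
space heater: 1.656 kW × 30 h = 49.68 kWh
slow cooker: 0.175 kW × 22 h = 3.85 kWh
3D printer: Runtime = 20 h/week × 6 weeks = 120 h
3D printer: 0.215 kW × 120 h = 25.8 kWh
pool pump: Runtime = 6 h/week × 17 weeks = 102 h
pool pump: 1.5 kW × 102 h = 153 kWh
Total energy = 232.33 kWh
Cost = 232.33 × $0.13 = $30.20

$30.20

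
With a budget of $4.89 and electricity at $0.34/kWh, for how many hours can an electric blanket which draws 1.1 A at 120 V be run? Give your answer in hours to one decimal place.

109.0 h

Power = 1.1 A × 120 V = 132 W = 0.132 kW
Energy available = $4.89 ÷ $0.34/kWh = 14.3824 kWh
Hours = 14.3824 kWh ÷ 0.132 kW = 109.0 h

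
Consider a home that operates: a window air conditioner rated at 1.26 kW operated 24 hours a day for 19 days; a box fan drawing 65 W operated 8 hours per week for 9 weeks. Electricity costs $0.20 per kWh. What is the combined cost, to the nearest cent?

window air conditioner: Runtime = 24 h × 19 = 456 h
window air conditioner: 1.26 kW × 456 h = 574.56 kWh
box fan: Runtime = 8 h/week × 9 weeks = 72 h
box fan: 0.065 kW × 72 h = 4.68 kWh
Total energy = 579.24 kWh
Cost = 579.24 × $0.20 = $115.85

$115.85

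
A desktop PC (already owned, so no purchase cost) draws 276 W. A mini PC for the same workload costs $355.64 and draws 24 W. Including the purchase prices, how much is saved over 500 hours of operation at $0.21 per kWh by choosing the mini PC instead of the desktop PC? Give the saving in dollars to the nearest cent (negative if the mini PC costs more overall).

-$329.18

desktop PC: $0.00 + (276/1000) kW × 500 h × $0.21 = $0.00 + $28.98 = $28.98
mini PC: $355.64 + (24/1000) kW × 500 h × $0.21 = $355.64 + $2.52 = $358.16
Saving = $28.98 − $358.16 = −$329.18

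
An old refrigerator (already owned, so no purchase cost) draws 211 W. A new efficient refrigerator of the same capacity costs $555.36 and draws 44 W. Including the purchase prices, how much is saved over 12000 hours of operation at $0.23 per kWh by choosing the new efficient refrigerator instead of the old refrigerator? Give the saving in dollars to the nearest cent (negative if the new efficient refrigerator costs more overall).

-$94.44

old refrigerator: $0.00 + (211/1000) kW × 12000 h × $0.23 = $0.00 + $582.36 = $582.36
new efficient refrigerator: $555.36 + (44/1000) kW × 12000 h × $0.23 = $555.36 + $121.44 = $676.8
Saving = $582.36 − $676.8 = −$94.44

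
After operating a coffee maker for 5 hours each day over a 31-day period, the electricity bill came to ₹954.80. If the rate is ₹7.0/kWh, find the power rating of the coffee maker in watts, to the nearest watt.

Energy = ₹954.80 ÷ ₹7.0/kWh = 136.4 kWh
Runtime = 5 h/day × 31 days = 155 h
Power = 136.4 kWh ÷ 155 h = 0.88 kW = 880 W

880 W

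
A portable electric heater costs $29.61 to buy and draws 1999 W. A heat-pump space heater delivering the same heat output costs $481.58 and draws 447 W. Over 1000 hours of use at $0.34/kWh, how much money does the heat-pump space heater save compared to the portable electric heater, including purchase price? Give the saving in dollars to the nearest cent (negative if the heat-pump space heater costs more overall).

portable electric heater: $29.61 + (1999/1000) kW × 1000 h × $0.34 = $29.61 + $679.66 = $709.27
heat-pump space heater: $481.58 + (447/1000) kW × 1000 h × $0.34 = $481.58 + $151.98 = $633.56
Saving = $709.27 − $633.56 = $75.71

$75.71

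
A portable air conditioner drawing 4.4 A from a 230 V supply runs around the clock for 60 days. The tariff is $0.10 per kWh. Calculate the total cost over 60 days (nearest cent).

$145.73

Power = 4.4 A × 230 V = 1012 W = 1.012 kW
Runtime = 24 h × 60 = 1440 h
Energy = 1.012 kW × 1440 h = 1457.28 kWh
Cost = 1457.28 kWh × $0.10/kWh = $145.73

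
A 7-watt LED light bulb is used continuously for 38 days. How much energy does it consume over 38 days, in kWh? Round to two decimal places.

6.38 kWh

Runtime = 24 h × 38 = 912 h
Energy = 0.007 kW × 912 h = 6.384 kWh ≈ 6.38 kWh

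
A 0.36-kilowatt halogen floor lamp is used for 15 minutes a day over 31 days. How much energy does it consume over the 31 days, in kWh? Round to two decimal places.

Runtime = 15 min × 31 = 465 min = 7.75 h
Energy = 0.36 kW × 7.75 h = 2.79 kWh

2.79 kWh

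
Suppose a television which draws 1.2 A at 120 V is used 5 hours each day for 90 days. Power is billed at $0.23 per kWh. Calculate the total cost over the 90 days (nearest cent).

$14.90

Power = 1.2 A × 120 V = 144 W = 0.144 kW
Runtime = 5 h/day × 90 days = 450 h
Energy = 0.144 kW × 450 h = 64.8 kWh
Cost = 64.8 kWh × $0.23/kWh = $14.90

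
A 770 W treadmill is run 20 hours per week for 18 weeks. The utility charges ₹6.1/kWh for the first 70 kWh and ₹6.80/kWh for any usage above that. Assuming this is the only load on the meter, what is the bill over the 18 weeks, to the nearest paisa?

Runtime = 20 h/week × 18 weeks = 360 h
Energy = 0.77 kW × 360 h = 277.2 kWh
Tier 1 (0–70 kWh): 70 × ₹6.1 = ₹427
Above 70 kWh: 207.2 × ₹6.80 = ₹1408.96
Bill = ₹1835.96

₹1835.96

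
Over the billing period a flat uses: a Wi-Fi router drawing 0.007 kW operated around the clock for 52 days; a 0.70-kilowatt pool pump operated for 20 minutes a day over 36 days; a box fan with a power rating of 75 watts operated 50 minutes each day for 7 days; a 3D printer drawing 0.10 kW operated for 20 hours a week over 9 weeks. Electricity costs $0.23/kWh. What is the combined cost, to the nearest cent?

Wi-Fi router: Runtime = 24 h × 52 = 1248 h
Wi-Fi router: 0.007 kW × 1248 h = 8.736 kWh
pool pump: Runtime = 20 min × 36 = 720 min = 12 h
pool pump: 0.7 kW × 12 h = 8.4 kWh
box fan: Runtime = 50 min × 7 = 350 min = 5.833333… h
box fan: 0.075 kW × 5.833333… h = 0.4375 kWh
3D printer: Runtime = 20 h/week × 9 weeks = 180 h
3D printer: 0.1 kW × 180 h = 18 kWh
Total energy = 35.5735 kWh
Cost = 35.5735 × $0.23 = $8.18

$8.18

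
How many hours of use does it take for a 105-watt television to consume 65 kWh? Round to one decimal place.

Hours = 65 kWh ÷ 0.105 kW = 619.0 h

619.0 h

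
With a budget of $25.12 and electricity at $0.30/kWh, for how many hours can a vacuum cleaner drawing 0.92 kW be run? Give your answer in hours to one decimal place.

Energy available = $25.12 ÷ $0.30/kWh = 83.7333 kWh
Hours = 83.7333 kWh ÷ 0.92 kW = 91.0 h

91.0 h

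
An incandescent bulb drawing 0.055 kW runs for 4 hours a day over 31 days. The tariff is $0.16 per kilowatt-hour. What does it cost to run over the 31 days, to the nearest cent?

$1.09

Runtime = 4 h/day × 31 days = 124 h
Energy = 0.055 kW × 124 h = 6.82 kWh
Cost = 6.82 kWh × $0.16/kWh = $1.09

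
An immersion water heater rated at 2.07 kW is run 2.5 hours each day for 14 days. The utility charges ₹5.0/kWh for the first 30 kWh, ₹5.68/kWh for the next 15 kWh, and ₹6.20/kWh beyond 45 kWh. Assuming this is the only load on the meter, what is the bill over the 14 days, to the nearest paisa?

Runtime = 2.5 h/day × 14 days = 35 h
Energy = 2.07 kW × 35 h = 72.45 kWh
Tier 1 (0–30 kWh): 30 × ₹5.0 = ₹150
Tier 2 (30–45 kWh): 15 × ₹5.68 = ₹85.2
Above 45 kWh: 27.45 × ₹6.20 = ₹170.19
Bill = ₹405.39

₹405.39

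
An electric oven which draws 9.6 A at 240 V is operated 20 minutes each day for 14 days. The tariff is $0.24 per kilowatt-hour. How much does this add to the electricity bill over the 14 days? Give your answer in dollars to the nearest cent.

Power = 9.6 A × 240 V = 2304 W = 2.304 kW
Runtime = 20 min × 14 = 280 min = 4.666666… h
Energy = 2.304 kW × 4.666666… h = 10.752 kWh
Cost = 10.752 kWh × $0.24/kWh = $2.58

$2.58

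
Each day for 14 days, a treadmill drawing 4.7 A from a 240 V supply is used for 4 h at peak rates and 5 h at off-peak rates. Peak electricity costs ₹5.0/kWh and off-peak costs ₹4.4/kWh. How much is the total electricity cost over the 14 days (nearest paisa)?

₹663.26

Power = 4.7 A × 240 V = 1128 W = 1.128 kW
Peak energy = 1.128 kW × 4 h × 14 = 63.168 kWh
Off-peak energy = 1.128 kW × 5 h × 14 = 78.96 kWh
Cost = 63.168 × ₹5.0 + 78.96 × ₹4.4 = ₹315.84 + ₹347.424 = ₹663.26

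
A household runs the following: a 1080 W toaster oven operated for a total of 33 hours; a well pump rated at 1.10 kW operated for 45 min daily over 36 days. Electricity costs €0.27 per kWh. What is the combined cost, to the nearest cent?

€17.64

toaster oven: 1.08 kW × 33 h = 35.64 kWh
well pump: Runtime = 45 min × 36 = 1620 min = 27 h
well pump: 1.1 kW × 27 h = 29.7 kWh
Total energy = 65.34 kWh
Cost = 65.34 × €0.27 = €17.64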